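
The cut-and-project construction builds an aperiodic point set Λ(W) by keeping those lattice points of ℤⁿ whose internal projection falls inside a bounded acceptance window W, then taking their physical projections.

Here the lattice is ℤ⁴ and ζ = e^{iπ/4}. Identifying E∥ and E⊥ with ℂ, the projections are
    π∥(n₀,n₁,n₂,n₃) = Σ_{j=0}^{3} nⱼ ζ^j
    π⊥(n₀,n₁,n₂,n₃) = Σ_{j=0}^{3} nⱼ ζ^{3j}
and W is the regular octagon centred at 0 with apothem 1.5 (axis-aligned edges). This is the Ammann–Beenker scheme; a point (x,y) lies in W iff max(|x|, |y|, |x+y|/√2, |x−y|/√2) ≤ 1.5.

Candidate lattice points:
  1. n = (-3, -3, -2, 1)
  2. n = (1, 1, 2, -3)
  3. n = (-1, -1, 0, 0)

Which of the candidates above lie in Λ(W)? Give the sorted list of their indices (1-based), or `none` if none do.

1, 3

With ζ = e^{iπ/4} the internal vectors are ζ^0,ζ^3,ζ^6,ζ^9.
#1 (-3, -3, -2, 1): internal (-0.1716, 0.5858); octagon support 0.5858 vs apothem 1.5 → ∈ W
#2 (1, 1, 2, -3): internal (-1.8284, -3.4142); octagon support 3.7071 vs apothem 1.5 → ∉ W
#3 (-1, -1, 0, 0): internal (-0.2929, -0.7071); octagon support 0.7071 vs apothem 1.5 → ∈ W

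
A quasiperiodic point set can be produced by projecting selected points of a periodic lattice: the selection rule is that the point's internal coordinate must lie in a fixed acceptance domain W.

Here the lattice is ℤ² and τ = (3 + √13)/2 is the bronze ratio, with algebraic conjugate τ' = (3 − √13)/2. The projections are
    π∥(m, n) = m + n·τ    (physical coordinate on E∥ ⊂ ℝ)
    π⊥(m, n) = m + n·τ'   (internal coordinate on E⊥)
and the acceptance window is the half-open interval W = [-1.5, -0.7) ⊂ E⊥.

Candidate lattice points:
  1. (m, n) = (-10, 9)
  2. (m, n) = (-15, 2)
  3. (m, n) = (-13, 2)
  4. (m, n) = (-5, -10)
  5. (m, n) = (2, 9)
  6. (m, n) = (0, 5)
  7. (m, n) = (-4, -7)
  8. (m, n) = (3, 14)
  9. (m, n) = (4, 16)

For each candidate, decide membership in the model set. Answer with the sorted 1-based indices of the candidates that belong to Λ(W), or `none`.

Compute τ' = (3−√13)/2 = -0.30278, so π⊥(m,n) = m -0.30278·n.
#1 (-10,9): internal coord -10 + (9)·τ' = -12.72498; -12.72498 ∉ [-1.5, -0.7) → out
#2 (-15,2): internal coord -15 + (2)·τ' = -15.60555; -15.60555 ∉ [-1.5, -0.7) → out
#3 (-13,2): internal coord -13 + (2)·τ' = -13.60555; -13.60555 ∉ [-1.5, -0.7) → out
#4 (-5,-10): internal coord -5 + (-10)·τ' = -1.97224; -1.97224 ∉ [-1.5, -0.7) → out
#5 (2,9): internal coord 2 + (9)·τ' = -0.72498; -0.72498 ∈ [-1.5, -0.7) → IN Λ
#6 (0,5): internal coord 0 + (5)·τ' = -1.51388; -1.51388 ∉ [-1.5, -0.7) → out
#7 (-4,-7): internal coord -4 + (-7)·τ' = -1.88057; -1.88057 ∉ [-1.5, -0.7) → out
#8 (3,14): internal coord 3 + (14)·τ' = -1.23886; -1.23886 ∈ [-1.5, -0.7) → IN Λ
#9 (4,16): internal coord 4 + (16)·τ' = -0.84441; -0.84441 ∈ [-1.5, -0.7) → IN Λ

5, 8, 9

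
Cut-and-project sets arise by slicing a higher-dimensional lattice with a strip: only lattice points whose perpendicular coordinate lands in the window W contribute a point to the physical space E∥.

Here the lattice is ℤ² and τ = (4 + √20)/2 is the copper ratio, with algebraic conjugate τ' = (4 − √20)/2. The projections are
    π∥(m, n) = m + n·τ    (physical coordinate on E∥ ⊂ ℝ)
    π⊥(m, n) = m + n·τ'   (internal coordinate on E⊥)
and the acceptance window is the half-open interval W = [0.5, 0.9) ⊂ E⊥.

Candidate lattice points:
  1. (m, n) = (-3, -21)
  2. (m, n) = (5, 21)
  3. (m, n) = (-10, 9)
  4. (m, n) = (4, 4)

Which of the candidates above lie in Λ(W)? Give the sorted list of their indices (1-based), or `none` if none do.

none

Numerically τ ≈ 4.236068 and τ' = −1/τ ≈ -0.236068.
candidate 1: (m,n)=(-3,-21) → π∥ = -3-21·τ ≈ -91.957428, π⊥ = -3-21·τ' ≈ 1.957428 ∉ [0.5, 0.9) ⇒ out
candidate 2: (m,n)=(5,21) → π∥ = 5+21·τ ≈ 93.957428, π⊥ = 5+21·τ' ≈ 0.042572 ∉ [0.5, 0.9) ⇒ out
candidate 3: (m,n)=(-10,9) → π∥ = -10+9·τ ≈ 28.124612, π⊥ = -10+9·τ' ≈ -12.124612 ∉ [0.5, 0.9) ⇒ out
candidate 4: (m,n)=(4,4) → π∥ = 4+4·τ ≈ 20.944272, π⊥ = 4+4·τ' ≈ 3.055728 ∉ [0.5, 0.9) ⇒ out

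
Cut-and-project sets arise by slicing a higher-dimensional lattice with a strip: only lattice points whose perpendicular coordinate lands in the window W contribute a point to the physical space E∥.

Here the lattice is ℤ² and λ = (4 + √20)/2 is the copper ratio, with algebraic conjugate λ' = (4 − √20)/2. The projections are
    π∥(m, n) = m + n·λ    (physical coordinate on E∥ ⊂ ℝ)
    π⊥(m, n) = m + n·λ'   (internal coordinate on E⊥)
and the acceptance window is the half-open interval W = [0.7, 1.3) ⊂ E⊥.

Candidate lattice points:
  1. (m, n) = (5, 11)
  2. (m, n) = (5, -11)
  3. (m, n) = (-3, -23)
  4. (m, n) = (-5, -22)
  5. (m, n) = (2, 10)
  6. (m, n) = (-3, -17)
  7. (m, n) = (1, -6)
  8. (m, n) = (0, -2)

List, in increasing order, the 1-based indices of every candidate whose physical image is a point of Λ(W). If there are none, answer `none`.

6

Numerically λ ≈ 4.236068 and λ' = −1/λ ≈ -0.236068.
candidate 1: (m,n)=(5,11) → π∥ = 5+11·λ ≈ 51.596748, π⊥ = 5+11·λ' ≈ 2.403252 ∉ [0.7, 1.3) ⇒ out
candidate 2: (m,n)=(5,-11) → π∥ = 5-11·λ ≈ -41.596748, π⊥ = 5-11·λ' ≈ 7.596748 ∉ [0.7, 1.3) ⇒ out
candidate 3: (m,n)=(-3,-23) → π∥ = -3-23·λ ≈ -100.429563, π⊥ = -3-23·λ' ≈ 2.429563 ∉ [0.7, 1.3) ⇒ out
candidate 4: (m,n)=(-5,-22) → π∥ = -5-22·λ ≈ -98.193496, π⊥ = -5-22·λ' ≈ 0.193496 ∉ [0.7, 1.3) ⇒ out
candidate 5: (m,n)=(2,10) → π∥ = 2+10·λ ≈ 44.360680, π⊥ = 2+10·λ' ≈ -0.360680 ∉ [0.7, 1.3) ⇒ out
candidate 6: (m,n)=(-3,-17) → π∥ = -3-17·λ ≈ -75.013156, π⊥ = -3-17·λ' ≈ 1.013156 ∈ [0.7, 1.3) ⇒ IN Λ
candidate 7: (m,n)=(1,-6) → π∥ = 1-6·λ ≈ -24.416408, π⊥ = 1-6·λ' ≈ 2.416408 ∉ [0.7, 1.3) ⇒ out
candidate 8: (m,n)=(0,-2) → π∥ = 0-2·λ ≈ -8.472136, π⊥ = 0-2·λ' ≈ 0.472136 ∉ [0.7, 1.3) ⇒ out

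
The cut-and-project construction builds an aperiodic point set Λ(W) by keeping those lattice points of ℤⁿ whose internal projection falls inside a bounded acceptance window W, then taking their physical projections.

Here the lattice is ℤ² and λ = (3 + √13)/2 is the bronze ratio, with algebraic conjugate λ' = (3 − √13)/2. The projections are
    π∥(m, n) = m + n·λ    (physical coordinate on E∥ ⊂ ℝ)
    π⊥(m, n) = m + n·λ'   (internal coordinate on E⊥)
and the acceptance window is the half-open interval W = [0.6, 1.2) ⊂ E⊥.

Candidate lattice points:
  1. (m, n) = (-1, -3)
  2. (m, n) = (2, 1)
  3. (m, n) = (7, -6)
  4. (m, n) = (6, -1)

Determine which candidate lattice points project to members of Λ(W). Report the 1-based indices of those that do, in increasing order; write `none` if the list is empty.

λ' = (3−√13)/2 ≈ -0.302776.
[1] lift (-1,-3): star map gives -0.091673; window check 0.6 ≤ -0.091673 < 1.2 is false → out
[2] lift (2,1): star map gives 1.697224; window check 0.6 ≤ 1.697224 < 1.2 is false → out
[3] lift (7,-6): star map gives 8.816654; window check 0.6 ≤ 8.816654 < 1.2 is false → out
[4] lift (6,-1): star map gives 6.302776; window check 0.6 ≤ 6.302776 < 1.2 is false → out

none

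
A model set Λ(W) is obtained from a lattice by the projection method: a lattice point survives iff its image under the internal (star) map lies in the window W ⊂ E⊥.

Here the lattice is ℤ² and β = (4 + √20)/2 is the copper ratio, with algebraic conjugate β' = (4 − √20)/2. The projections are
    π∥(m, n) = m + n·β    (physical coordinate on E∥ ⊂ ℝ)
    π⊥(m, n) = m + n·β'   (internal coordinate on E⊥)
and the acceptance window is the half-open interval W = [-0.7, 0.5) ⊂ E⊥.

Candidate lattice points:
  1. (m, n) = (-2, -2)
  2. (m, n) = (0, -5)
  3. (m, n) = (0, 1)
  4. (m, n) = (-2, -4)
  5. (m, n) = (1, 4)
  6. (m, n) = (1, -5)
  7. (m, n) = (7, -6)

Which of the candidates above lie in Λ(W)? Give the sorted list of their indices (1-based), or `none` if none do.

3, 5

Numerically β ≈ 4.2361 and β' = −1/β ≈ -0.2361.
[1] lift (-2,-2): star map gives -1.5279; window check -0.7 ≤ -1.5279 < 0.5 is false → out
[2] lift (0,-5): star map gives 1.1803; window check -0.7 ≤ 1.1803 < 0.5 is false → out
[3] lift (0,1): star map gives -0.2361; window check -0.7 ≤ -0.2361 < 0.5 is true → IN Λ
[4] lift (-2,-4): star map gives -1.0557; window check -0.7 ≤ -1.0557 < 0.5 is false → out
[5] lift (1,4): star map gives 0.0557; window check -0.7 ≤ 0.0557 < 0.5 is true → IN Λ
[6] lift (1,-5): star map gives 2.1803; window check -0.7 ≤ 2.1803 < 0.5 is false → out
[7] lift (7,-6): star map gives 8.4164; window check -0.7 ≤ 8.4164 < 0.5 is false → out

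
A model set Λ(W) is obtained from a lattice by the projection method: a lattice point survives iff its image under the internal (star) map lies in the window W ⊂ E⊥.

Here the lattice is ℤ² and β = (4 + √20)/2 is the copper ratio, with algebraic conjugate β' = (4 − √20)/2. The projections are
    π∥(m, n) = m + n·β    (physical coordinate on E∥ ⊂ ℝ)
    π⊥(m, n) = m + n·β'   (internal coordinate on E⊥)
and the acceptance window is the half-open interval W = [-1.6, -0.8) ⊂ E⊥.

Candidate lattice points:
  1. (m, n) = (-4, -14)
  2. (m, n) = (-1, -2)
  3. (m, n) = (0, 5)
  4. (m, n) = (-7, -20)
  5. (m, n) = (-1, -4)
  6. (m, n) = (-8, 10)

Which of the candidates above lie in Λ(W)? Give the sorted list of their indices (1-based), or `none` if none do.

Compute β' = (4−√20)/2 = -0.236068, so π⊥(m,n) = m -0.236068·n.
[1] lift (-4,-14): star map gives -0.695048; window check -1.6 ≤ -0.695048 < -0.8 is false → out
[2] lift (-1,-2): star map gives -0.527864; window check -1.6 ≤ -0.527864 < -0.8 is false → out
[3] lift (0,5): star map gives -1.180340; window check -1.6 ≤ -1.180340 < -0.8 is true → IN Λ
[4] lift (-7,-20): star map gives -2.278640; window check -1.6 ≤ -2.278640 < -0.8 is false → out
[5] lift (-1,-4): star map gives -0.055728; window check -1.6 ≤ -0.055728 < -0.8 is false → out
[6] lift (-8,10): star map gives -10.360680; window check -1.6 ≤ -10.360680 < -0.8 is false → out

3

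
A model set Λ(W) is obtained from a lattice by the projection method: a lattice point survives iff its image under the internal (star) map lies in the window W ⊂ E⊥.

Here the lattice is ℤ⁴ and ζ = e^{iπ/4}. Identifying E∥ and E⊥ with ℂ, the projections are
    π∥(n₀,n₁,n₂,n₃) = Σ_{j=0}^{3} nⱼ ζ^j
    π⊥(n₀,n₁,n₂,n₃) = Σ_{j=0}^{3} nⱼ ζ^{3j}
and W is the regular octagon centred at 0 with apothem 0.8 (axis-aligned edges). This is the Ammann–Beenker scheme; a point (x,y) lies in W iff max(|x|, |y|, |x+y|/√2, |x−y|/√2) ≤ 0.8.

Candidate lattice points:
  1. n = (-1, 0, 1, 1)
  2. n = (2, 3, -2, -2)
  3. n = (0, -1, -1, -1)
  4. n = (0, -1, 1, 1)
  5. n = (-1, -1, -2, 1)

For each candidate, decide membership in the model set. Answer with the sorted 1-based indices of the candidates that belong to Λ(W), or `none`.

With ζ = e^{iπ/4} the internal vectors are ζ^0,ζ^3,ζ^6,ζ^9.
#1 (-1, 0, 1, 1): internal (-0.292893, -0.292893); octagon support 0.414214 vs apothem 0.8 → ∈ W
#2 (2, 3, -2, -2): internal (-1.535534, 2.707107); octagon support 3.000000 vs apothem 0.8 → ∉ W
#3 (0, -1, -1, -1): internal (0.000000, -0.414214); octagon support 0.414214 vs apothem 0.8 → ∈ W
#4 (0, -1, 1, 1): internal (1.414214, -1.000000); octagon support 1.707107 vs apothem 0.8 → ∉ W
#5 (-1, -1, -2, 1): internal (0.414214, 2.000000); octagon support 2.000000 vs apothem 0.8 → ∉ W

1, 3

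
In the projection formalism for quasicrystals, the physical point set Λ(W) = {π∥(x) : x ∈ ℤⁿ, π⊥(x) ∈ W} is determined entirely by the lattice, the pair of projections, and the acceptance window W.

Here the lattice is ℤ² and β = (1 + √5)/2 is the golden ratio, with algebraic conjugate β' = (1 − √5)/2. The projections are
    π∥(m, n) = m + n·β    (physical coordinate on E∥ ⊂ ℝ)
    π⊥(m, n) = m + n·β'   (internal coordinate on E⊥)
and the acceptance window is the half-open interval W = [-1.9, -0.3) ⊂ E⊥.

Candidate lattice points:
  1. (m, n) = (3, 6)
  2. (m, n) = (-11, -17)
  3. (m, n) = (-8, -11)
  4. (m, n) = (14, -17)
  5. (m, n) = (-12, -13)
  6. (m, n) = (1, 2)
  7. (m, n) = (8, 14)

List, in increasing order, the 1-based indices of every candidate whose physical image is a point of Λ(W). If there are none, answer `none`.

Numerically β ≈ 1.618034 and β' = −1/β ≈ -0.618034.
[1] lift (3,6): star map gives -0.708204; window check -1.9 ≤ -0.708204 < -0.3 is true → IN Λ
[2] lift (-11,-17): star map gives -0.493422; window check -1.9 ≤ -0.493422 < -0.3 is true → IN Λ
[3] lift (-8,-11): star map gives -1.201626; window check -1.9 ≤ -1.201626 < -0.3 is true → IN Λ
[4] lift (14,-17): star map gives 24.506578; window check -1.9 ≤ 24.506578 < -0.3 is false → out
[5] lift (-12,-13): star map gives -3.965558; window check -1.9 ≤ -3.965558 < -0.3 is false → out
[6] lift (1,2): star map gives -0.236068; window check -1.9 ≤ -0.236068 < -0.3 is false → out
[7] lift (8,14): star map gives -0.652476; window check -1.9 ≤ -0.652476 < -0.3 is true → IN Λ

1, 2, 3, 7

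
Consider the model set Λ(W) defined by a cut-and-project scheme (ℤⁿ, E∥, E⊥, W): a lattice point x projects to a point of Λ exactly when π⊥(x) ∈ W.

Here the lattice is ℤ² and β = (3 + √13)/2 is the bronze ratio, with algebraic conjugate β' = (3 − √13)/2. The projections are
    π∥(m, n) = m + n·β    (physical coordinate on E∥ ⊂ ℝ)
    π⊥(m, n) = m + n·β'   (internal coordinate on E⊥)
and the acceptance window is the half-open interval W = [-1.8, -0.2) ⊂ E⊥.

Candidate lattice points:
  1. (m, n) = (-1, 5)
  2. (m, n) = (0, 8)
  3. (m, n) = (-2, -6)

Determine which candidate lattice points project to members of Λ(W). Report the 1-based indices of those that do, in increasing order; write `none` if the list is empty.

none

Compute β' = (3−√13)/2 = -0.302776, so π⊥(m,n) = m -0.302776·n.
#1 (-1,5): internal coord -1 + (5)·β' = -2.513878; -2.513878 ∉ [-1.8, -0.2) → out
#2 (0,8): internal coord 0 + (8)·β' = -2.422205; -2.422205 ∉ [-1.8, -0.2) → out
#3 (-2,-6): internal coord -2 + (-6)·β' = -0.183346; -0.183346 ∉ [-1.8, -0.2) → out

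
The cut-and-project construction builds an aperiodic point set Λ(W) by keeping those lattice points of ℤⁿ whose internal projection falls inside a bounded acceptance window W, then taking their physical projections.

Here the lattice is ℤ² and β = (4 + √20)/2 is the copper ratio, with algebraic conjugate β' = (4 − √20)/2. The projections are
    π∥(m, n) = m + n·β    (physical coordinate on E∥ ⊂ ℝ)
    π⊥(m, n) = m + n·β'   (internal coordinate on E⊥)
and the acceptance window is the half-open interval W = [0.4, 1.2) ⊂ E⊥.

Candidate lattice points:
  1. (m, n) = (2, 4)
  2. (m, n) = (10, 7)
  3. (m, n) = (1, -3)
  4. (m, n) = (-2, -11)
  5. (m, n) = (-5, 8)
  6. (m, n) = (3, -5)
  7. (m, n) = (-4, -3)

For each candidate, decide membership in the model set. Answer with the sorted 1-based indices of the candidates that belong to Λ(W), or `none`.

1, 4

β' = (4−√20)/2 ≈ -0.2361.
#1 (2,4): internal coord 2 + (4)·β' = +1.0557; +1.0557 ∈ [0.4, 1.2) → IN Λ
#2 (10,7): internal coord 10 + (7)·β' = +8.3475; +8.3475 ∉ [0.4, 1.2) → out
#3 (1,-3): internal coord 1 + (-3)·β' = +1.7082; +1.7082 ∉ [0.4, 1.2) → out
#4 (-2,-11): internal coord -2 + (-11)·β' = +0.5967; +0.5967 ∈ [0.4, 1.2) → IN Λ
#5 (-5,8): internal coord -5 + (8)·β' = -6.8885; -6.8885 ∉ [0.4, 1.2) → out
#6 (3,-5): internal coord 3 + (-5)·β' = +4.1803; +4.1803 ∉ [0.4, 1.2) → out
#7 (-4,-3): internal coord -4 + (-3)·β' = -3.2918; -3.2918 ∉ [0.4, 1.2) → out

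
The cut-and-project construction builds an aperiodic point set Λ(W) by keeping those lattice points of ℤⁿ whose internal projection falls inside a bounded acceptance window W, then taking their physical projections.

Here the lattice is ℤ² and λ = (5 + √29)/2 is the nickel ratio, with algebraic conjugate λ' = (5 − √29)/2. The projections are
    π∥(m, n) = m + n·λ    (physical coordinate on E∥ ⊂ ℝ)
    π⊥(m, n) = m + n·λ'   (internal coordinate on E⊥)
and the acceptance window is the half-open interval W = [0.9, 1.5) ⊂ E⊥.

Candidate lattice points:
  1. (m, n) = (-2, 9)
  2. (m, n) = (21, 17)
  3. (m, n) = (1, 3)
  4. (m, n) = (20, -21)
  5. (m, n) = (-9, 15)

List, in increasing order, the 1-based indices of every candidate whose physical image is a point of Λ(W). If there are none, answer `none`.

none

Compute λ' = (5−√29)/2 = -0.192582, so π⊥(m,n) = m -0.192582·n.
[1] lift (-2,9): star map gives -3.733242; window check 0.9 ≤ -3.733242 < 1.5 is false → out
[2] lift (21,17): star map gives 17.726099; window check 0.9 ≤ 17.726099 < 1.5 is false → out
[3] lift (1,3): star map gives 0.422253; window check 0.9 ≤ 0.422253 < 1.5 is false → out
[4] lift (20,-21): star map gives 24.044230; window check 0.9 ≤ 24.044230 < 1.5 is false → out
[5] lift (-9,15): star map gives -11.888736; window check 0.9 ≤ -11.888736 < 1.5 is false → out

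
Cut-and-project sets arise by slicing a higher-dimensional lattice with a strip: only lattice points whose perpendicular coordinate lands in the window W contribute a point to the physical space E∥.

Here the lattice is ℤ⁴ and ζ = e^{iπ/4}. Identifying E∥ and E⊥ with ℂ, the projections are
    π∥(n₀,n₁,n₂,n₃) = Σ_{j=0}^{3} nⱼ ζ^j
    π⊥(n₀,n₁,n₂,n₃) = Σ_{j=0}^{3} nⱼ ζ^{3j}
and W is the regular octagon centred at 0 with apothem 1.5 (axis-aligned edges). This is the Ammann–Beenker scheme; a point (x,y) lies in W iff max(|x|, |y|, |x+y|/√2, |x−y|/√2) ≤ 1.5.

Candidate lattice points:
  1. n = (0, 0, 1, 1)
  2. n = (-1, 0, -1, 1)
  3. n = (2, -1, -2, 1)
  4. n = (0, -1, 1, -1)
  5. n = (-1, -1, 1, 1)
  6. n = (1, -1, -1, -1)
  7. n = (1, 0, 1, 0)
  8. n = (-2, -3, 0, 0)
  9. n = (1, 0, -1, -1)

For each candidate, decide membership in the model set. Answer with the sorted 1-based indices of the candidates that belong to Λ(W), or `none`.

π⊥(n) = n₀ + n₁ζ³ + n₂ζ⁶ + n₃ζ⁹ where ζ = e^{iπ/4}.
candidate 1: n = (0, 0, 1, 1) → π⊥ ≈ (+0.70711, -0.29289); max(|x|,|y|,|x±y|/√2) = 0.70711 ≤ 1.5 ⇒ ∈ W
candidate 2: n = (-1, 0, -1, 1) → π⊥ ≈ (-0.29289, +1.70711); max(|x|,|y|,|x±y|/√2) = 1.70711 > 1.5 ⇒ ∉ W
candidate 3: n = (2, -1, -2, 1) → π⊥ ≈ (+3.41421, +2.00000); max(|x|,|y|,|x±y|/√2) = 3.82843 > 1.5 ⇒ ∉ W
candidate 4: n = (0, -1, 1, -1) → π⊥ ≈ (+0.00000, -2.41421); max(|x|,|y|,|x±y|/√2) = 2.41421 > 1.5 ⇒ ∉ W
candidate 5: n = (-1, -1, 1, 1) → π⊥ ≈ (+0.41421, -1.00000); max(|x|,|y|,|x±y|/√2) = 1.00000 ≤ 1.5 ⇒ ∈ W
candidate 6: n = (1, -1, -1, -1) → π⊥ ≈ (+1.00000, -0.41421); max(|x|,|y|,|x±y|/√2) = 1.00000 ≤ 1.5 ⇒ ∈ W
candidate 7: n = (1, 0, 1, 0) → π⊥ ≈ (+1.00000, -1.00000); max(|x|,|y|,|x±y|/√2) = 1.41421 ≤ 1.5 ⇒ ∈ W
candidate 8: n = (-2, -3, 0, 0) → π⊥ ≈ (+0.12132, -2.12132); max(|x|,|y|,|x±y|/√2) = 2.12132 > 1.5 ⇒ ∉ W
candidate 9: n = (1, 0, -1, -1) → π⊥ ≈ (+0.29289, +0.29289); max(|x|,|y|,|x±y|/√2) = 0.41421 ≤ 1.5 ⇒ ∈ W

1, 5, 6, 7, 9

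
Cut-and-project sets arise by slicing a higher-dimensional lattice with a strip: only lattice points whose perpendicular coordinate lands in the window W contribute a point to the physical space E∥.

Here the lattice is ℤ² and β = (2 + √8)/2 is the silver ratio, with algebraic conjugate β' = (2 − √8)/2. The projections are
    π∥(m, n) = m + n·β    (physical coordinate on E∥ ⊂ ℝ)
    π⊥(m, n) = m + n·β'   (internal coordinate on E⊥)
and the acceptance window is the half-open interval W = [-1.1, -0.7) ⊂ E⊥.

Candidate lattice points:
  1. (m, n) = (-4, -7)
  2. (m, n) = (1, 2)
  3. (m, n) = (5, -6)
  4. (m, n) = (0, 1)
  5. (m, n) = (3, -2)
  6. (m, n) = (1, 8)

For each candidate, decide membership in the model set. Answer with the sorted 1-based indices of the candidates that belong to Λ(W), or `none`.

none

β' = (2−√8)/2 ≈ -0.414214.
candidate 1: (m,n)=(-4,-7) → π∥ = -4-7·β ≈ -20.899495, π⊥ = -4-7·β' ≈ -1.100505 ∉ [-1.1, -0.7) ⇒ out
candidate 2: (m,n)=(1,2) → π∥ = 1+2·β ≈ 5.828427, π⊥ = 1+2·β' ≈ 0.171573 ∉ [-1.1, -0.7) ⇒ out
candidate 3: (m,n)=(5,-6) → π∥ = 5-6·β ≈ -9.485281, π⊥ = 5-6·β' ≈ 7.485281 ∉ [-1.1, -0.7) ⇒ out
candidate 4: (m,n)=(0,1) → π∥ = 0+1·β ≈ 2.414214, π⊥ = 0+1·β' ≈ -0.414214 ∉ [-1.1, -0.7) ⇒ out
candidate 5: (m,n)=(3,-2) → π∥ = 3-2·β ≈ -1.828427, π⊥ = 3-2·β' ≈ 3.828427 ∉ [-1.1, -0.7) ⇒ out
candidate 6: (m,n)=(1,8) → π∥ = 1+8·β ≈ 20.313708, π⊥ = 1+8·β' ≈ -2.313708 ∉ [-1.1, -0.7) ⇒ out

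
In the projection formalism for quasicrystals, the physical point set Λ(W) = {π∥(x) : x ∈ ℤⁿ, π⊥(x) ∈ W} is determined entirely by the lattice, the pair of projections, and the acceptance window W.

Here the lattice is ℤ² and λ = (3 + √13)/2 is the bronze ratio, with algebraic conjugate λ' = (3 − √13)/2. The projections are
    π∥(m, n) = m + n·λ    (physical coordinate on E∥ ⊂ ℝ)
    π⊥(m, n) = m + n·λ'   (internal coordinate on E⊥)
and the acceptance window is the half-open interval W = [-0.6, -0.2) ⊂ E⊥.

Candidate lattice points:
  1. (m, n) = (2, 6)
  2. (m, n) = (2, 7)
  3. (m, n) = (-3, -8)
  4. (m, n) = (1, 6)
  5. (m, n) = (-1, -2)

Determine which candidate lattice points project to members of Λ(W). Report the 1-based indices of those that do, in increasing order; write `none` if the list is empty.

Numerically λ ≈ 3.30278 and λ' = −1/λ ≈ -0.30278.
#1 (2,6): internal coord 2 + (6)·λ' = +0.18335; +0.18335 ∉ [-0.6, -0.2) → out
#2 (2,7): internal coord 2 + (7)·λ' = -0.11943; -0.11943 ∉ [-0.6, -0.2) → out
#3 (-3,-8): internal coord -3 + (-8)·λ' = -0.57779; -0.57779 ∈ [-0.6, -0.2) → IN Λ
#4 (1,6): internal coord 1 + (6)·λ' = -0.81665; -0.81665 ∉ [-0.6, -0.2) → out
#5 (-1,-2): internal coord -1 + (-2)·λ' = -0.39445; -0.39445 ∈ [-0.6, -0.2) → IN Λ

3, 5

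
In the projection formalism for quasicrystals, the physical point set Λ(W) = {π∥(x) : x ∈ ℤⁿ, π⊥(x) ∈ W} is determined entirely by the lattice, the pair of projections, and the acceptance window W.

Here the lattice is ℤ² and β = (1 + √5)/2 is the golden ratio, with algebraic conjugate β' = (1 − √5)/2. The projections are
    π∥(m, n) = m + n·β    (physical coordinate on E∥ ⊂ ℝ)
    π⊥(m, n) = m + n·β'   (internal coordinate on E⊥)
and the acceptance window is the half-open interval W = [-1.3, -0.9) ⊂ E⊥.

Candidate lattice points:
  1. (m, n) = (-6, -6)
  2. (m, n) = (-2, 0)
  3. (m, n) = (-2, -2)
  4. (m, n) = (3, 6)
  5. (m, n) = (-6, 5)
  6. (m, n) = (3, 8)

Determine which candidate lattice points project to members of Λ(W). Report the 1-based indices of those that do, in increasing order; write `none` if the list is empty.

none

Numerically β ≈ 1.6180 and β' = −1/β ≈ -0.6180.
[1] lift (-6,-6): star map gives -2.2918; window check -1.3 ≤ -2.2918 < -0.9 is false → out
[2] lift (-2,0): star map gives -2.0000; window check -1.3 ≤ -2.0000 < -0.9 is false → out
[3] lift (-2,-2): star map gives -0.7639; window check -1.3 ≤ -0.7639 < -0.9 is false → out
[4] lift (3,6): star map gives -0.7082; window check -1.3 ≤ -0.7082 < -0.9 is false → out
[5] lift (-6,5): star map gives -9.0902; window check -1.3 ≤ -9.0902 < -0.9 is false → out
[6] lift (3,8): star map gives -1.9443; window check -1.3 ≤ -1.9443 < -0.9 is false → out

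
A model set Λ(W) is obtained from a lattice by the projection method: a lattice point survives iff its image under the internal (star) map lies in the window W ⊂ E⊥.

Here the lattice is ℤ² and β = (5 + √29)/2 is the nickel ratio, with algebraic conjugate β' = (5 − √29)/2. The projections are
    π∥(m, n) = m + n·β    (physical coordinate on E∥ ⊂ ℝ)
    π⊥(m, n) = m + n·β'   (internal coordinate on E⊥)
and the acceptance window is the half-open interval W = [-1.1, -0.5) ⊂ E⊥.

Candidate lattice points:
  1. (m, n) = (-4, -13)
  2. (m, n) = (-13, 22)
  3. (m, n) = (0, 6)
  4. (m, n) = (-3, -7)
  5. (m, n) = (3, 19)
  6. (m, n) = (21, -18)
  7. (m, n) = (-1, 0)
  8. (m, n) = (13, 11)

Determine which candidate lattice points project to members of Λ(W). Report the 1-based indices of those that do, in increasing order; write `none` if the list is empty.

Compute β' = (5−√29)/2 = -0.192582, so π⊥(m,n) = m -0.192582·n.
[1] lift (-4,-13): star map gives -1.496429; window check -1.1 ≤ -1.496429 < -0.5 is false → out
[2] lift (-13,22): star map gives -17.236813; window check -1.1 ≤ -17.236813 < -0.5 is false → out
[3] lift (0,6): star map gives -1.155494; window check -1.1 ≤ -1.155494 < -0.5 is false → out
[4] lift (-3,-7): star map gives -1.651923; window check -1.1 ≤ -1.651923 < -0.5 is false → out
[5] lift (3,19): star map gives -0.659066; window check -1.1 ≤ -0.659066 < -0.5 is true → IN Λ
[6] lift (21,-18): star map gives 24.466483; window check -1.1 ≤ 24.466483 < -0.5 is false → out
[7] lift (-1,0): star map gives -1.000000; window check -1.1 ≤ -1.000000 < -0.5 is true → IN Λ
[8] lift (13,11): star map gives 10.881594; window check -1.1 ≤ 10.881594 < -0.5 is false → out

5, 7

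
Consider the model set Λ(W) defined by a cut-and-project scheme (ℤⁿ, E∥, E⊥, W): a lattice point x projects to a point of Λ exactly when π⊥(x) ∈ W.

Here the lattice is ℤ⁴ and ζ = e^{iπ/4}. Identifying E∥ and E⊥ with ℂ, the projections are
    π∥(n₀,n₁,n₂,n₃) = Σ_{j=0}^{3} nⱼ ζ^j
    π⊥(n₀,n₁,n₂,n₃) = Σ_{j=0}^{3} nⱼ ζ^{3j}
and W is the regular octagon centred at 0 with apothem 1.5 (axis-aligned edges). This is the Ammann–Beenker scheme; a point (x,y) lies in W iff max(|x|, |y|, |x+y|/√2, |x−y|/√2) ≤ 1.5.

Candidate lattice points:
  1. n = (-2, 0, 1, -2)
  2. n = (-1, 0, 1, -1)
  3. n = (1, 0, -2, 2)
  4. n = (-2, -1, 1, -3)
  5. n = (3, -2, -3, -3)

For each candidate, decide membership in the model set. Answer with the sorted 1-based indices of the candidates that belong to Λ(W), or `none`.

π⊥(n) = n₀ + n₁ζ³ + n₂ζ⁶ + n₃ζ⁹ where ζ = e^{iπ/4}.
candidate 1: n = (-2, 0, 1, -2) → π⊥ ≈ (-3.414214, -2.414214); max(|x|,|y|,|x±y|/√2) = 4.121320 > 1.5 ⇒ ∉ W
candidate 2: n = (-1, 0, 1, -1) → π⊥ ≈ (-1.707107, -1.707107); max(|x|,|y|,|x±y|/√2) = 2.414214 > 1.5 ⇒ ∉ W
candidate 3: n = (1, 0, -2, 2) → π⊥ ≈ (+2.414214, +3.414214); max(|x|,|y|,|x±y|/√2) = 4.121320 > 1.5 ⇒ ∉ W
candidate 4: n = (-2, -1, 1, -3) → π⊥ ≈ (-3.414214, -3.828427); max(|x|,|y|,|x±y|/√2) = 5.121320 > 1.5 ⇒ ∉ W
candidate 5: n = (3, -2, -3, -3) → π⊥ ≈ (+2.292893, -0.535534); max(|x|,|y|,|x±y|/√2) = 2.292893 > 1.5 ⇒ ∉ W

none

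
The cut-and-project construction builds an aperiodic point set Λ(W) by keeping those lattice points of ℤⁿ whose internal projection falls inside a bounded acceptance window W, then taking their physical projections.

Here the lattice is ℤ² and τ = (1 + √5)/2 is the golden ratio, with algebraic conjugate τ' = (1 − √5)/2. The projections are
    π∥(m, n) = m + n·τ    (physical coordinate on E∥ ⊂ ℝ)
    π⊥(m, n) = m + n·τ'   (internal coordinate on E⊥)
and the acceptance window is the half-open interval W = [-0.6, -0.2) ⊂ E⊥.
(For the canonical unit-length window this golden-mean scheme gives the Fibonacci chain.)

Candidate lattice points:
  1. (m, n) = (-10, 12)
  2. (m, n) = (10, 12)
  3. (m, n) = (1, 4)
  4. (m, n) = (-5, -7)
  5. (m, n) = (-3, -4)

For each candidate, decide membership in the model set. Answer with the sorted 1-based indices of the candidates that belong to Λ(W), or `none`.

5

Numerically τ ≈ 1.61803 and τ' = −1/τ ≈ -0.61803.
[1] lift (-10,12): star map gives -17.41641; window check -0.6 ≤ -17.41641 < -0.2 is false → out
[2] lift (10,12): star map gives 2.58359; window check -0.6 ≤ 2.58359 < -0.2 is false → out
[3] lift (1,4): star map gives -1.47214; window check -0.6 ≤ -1.47214 < -0.2 is false → out
[4] lift (-5,-7): star map gives -0.67376; window check -0.6 ≤ -0.67376 < -0.2 is false → out
[5] lift (-3,-4): star map gives -0.52786; window check -0.6 ≤ -0.52786 < -0.2 is true → IN Λ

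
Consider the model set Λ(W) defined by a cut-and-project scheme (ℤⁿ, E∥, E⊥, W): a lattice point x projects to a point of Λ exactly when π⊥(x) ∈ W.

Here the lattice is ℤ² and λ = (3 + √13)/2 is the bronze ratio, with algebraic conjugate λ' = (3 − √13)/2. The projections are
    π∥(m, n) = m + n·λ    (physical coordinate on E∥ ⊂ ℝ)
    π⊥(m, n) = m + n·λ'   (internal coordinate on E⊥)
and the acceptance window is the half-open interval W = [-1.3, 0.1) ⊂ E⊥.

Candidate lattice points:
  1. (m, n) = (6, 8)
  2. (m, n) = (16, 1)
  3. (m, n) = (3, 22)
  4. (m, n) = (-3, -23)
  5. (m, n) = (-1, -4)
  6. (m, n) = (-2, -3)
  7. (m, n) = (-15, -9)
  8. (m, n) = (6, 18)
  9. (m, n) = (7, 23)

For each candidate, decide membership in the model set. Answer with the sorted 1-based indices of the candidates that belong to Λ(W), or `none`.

6, 9

Numerically λ ≈ 3.30278 and λ' = −1/λ ≈ -0.30278.
#1 (6,8): internal coord 6 + (8)·λ' = +3.57779; +3.57779 ∉ [-1.3, 0.1) → out
#2 (16,1): internal coord 16 + (1)·λ' = +15.69722; +15.69722 ∉ [-1.3, 0.1) → out
#3 (3,22): internal coord 3 + (22)·λ' = -3.66106; -3.66106 ∉ [-1.3, 0.1) → out
#4 (-3,-23): internal coord -3 + (-23)·λ' = +3.96384; +3.96384 ∉ [-1.3, 0.1) → out
#5 (-1,-4): internal coord -1 + (-4)·λ' = +0.21110; +0.21110 ∉ [-1.3, 0.1) → out
#6 (-2,-3): internal coord -2 + (-3)·λ' = -1.09167; -1.09167 ∈ [-1.3, 0.1) → IN Λ
#7 (-15,-9): internal coord -15 + (-9)·λ' = -12.27502; -12.27502 ∉ [-1.3, 0.1) → out
#8 (6,18): internal coord 6 + (18)·λ' = +0.55004; +0.55004 ∉ [-1.3, 0.1) → out
#9 (7,23): internal coord 7 + (23)·λ' = +0.03616; +0.03616 ∈ [-1.3, 0.1) → IN Λ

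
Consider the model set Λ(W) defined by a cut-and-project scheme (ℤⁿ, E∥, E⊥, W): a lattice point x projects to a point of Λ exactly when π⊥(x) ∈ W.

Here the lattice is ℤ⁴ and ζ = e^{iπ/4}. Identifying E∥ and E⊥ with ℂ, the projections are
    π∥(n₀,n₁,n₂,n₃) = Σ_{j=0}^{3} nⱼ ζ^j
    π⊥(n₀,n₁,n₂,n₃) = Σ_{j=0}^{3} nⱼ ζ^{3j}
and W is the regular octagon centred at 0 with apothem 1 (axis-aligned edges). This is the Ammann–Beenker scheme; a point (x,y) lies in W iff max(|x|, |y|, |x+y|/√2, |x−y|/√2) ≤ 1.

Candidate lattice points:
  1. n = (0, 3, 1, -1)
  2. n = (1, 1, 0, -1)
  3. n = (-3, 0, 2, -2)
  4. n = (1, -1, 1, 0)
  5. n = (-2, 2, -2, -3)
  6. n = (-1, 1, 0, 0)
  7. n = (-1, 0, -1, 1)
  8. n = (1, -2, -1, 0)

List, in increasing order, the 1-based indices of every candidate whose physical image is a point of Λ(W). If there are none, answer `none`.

2

With ζ = e^{iπ/4} the internal vectors are ζ^0,ζ^3,ζ^6,ζ^9.
#1 (0, 3, 1, -1): internal (-2.828427, 0.414214); octagon support 2.828427 vs apothem 1 → ∉ W
#2 (1, 1, 0, -1): internal (-0.414214, 0.000000); octagon support 0.414214 vs apothem 1 → ∈ W
#3 (-3, 0, 2, -2): internal (-4.414214, -3.414214); octagon support 5.535534 vs apothem 1 → ∉ W
#4 (1, -1, 1, 0): internal (1.707107, -1.707107); octagon support 2.414214 vs apothem 1 → ∉ W
#5 (-2, 2, -2, -3): internal (-5.535534, 1.292893); octagon support 5.535534 vs apothem 1 → ∉ W
#6 (-1, 1, 0, 0): internal (-1.707107, 0.707107); octagon support 1.707107 vs apothem 1 → ∉ W
#7 (-1, 0, -1, 1): internal (-0.292893, 1.707107); octagon support 1.707107 vs apothem 1 → ∉ W
#8 (1, -2, -1, 0): internal (2.414214, -0.414214); octagon support 2.414214 vs apothem 1 → ∉ W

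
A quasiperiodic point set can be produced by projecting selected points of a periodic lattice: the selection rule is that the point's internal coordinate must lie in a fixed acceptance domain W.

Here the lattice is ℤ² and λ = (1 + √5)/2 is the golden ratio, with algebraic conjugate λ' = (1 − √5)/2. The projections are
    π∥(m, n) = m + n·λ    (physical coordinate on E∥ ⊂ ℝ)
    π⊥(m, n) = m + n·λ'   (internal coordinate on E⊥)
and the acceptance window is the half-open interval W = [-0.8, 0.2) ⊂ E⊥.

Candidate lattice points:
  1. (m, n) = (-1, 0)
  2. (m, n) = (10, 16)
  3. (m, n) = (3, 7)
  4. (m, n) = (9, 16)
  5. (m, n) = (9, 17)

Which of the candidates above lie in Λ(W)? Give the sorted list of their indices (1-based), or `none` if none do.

2

Numerically λ ≈ 1.61803 and λ' = −1/λ ≈ -0.61803.
candidate 1: (m,n)=(-1,0) → π∥ = -1+0·λ ≈ -1.00000, π⊥ = -1+0·λ' ≈ -1.00000 ∉ [-0.8, 0.2) ⇒ out
candidate 2: (m,n)=(10,16) → π∥ = 10+16·λ ≈ 35.88854, π⊥ = 10+16·λ' ≈ 0.11146 ∈ [-0.8, 0.2) ⇒ IN Λ
candidate 3: (m,n)=(3,7) → π∥ = 3+7·λ ≈ 14.32624, π⊥ = 3+7·λ' ≈ -1.32624 ∉ [-0.8, 0.2) ⇒ out
candidate 4: (m,n)=(9,16) → π∥ = 9+16·λ ≈ 34.88854, π⊥ = 9+16·λ' ≈ -0.88854 ∉ [-0.8, 0.2) ⇒ out
candidate 5: (m,n)=(9,17) → π∥ = 9+17·λ ≈ 36.50658, π⊥ = 9+17·λ' ≈ -1.50658 ∉ [-0.8, 0.2) ⇒ out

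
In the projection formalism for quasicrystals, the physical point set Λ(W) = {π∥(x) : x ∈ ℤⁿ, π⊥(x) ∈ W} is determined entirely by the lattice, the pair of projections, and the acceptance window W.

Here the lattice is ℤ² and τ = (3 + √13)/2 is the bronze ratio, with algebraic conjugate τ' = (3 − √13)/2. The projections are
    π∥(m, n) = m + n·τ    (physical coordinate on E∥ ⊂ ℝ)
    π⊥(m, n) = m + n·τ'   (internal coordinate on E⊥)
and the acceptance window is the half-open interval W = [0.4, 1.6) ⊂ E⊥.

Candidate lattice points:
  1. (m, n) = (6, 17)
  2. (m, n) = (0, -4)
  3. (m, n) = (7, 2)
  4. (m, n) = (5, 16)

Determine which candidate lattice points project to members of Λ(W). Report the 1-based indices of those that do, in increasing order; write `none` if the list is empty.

Compute τ' = (3−√13)/2 = -0.302776, so π⊥(m,n) = m -0.302776·n.
candidate 1: (m,n)=(6,17) → π∥ = 6+17·τ ≈ 62.147186, π⊥ = 6+17·τ' ≈ 0.852814 ∈ [0.4, 1.6) ⇒ IN Λ
candidate 2: (m,n)=(0,-4) → π∥ = 0-4·τ ≈ -13.211103, π⊥ = 0-4·τ' ≈ 1.211103 ∈ [0.4, 1.6) ⇒ IN Λ
candidate 3: (m,n)=(7,2) → π∥ = 7+2·τ ≈ 13.605551, π⊥ = 7+2·τ' ≈ 6.394449 ∉ [0.4, 1.6) ⇒ out
candidate 4: (m,n)=(5,16) → π∥ = 5+16·τ ≈ 57.844410, π⊥ = 5+16·τ' ≈ 0.155590 ∉ [0.4, 1.6) ⇒ out

1, 2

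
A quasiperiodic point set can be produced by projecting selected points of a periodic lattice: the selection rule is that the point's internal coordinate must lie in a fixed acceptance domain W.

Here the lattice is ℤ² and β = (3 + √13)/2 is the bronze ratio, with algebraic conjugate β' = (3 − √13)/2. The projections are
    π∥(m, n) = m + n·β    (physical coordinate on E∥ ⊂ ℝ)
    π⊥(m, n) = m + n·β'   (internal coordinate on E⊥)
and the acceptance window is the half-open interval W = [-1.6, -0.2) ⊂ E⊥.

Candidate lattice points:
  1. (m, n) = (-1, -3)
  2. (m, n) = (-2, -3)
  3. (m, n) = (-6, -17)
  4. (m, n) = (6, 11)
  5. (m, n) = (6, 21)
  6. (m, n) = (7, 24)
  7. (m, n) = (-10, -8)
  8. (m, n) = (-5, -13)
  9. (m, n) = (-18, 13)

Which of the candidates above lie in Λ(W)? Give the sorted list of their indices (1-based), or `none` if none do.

Numerically β ≈ 3.3028 and β' = −1/β ≈ -0.3028.
[1] lift (-1,-3): star map gives -0.0917; window check -1.6 ≤ -0.0917 < -0.2 is false → out
[2] lift (-2,-3): star map gives -1.0917; window check -1.6 ≤ -1.0917 < -0.2 is true → IN Λ
[3] lift (-6,-17): star map gives -0.8528; window check -1.6 ≤ -0.8528 < -0.2 is true → IN Λ
[4] lift (6,11): star map gives 2.6695; window check -1.6 ≤ 2.6695 < -0.2 is false → out
[5] lift (6,21): star map gives -0.3583; window check -1.6 ≤ -0.3583 < -0.2 is true → IN Λ
[6] lift (7,24): star map gives -0.2666; window check -1.6 ≤ -0.2666 < -0.2 is true → IN Λ
[7] lift (-10,-8): star map gives -7.5778; window check -1.6 ≤ -7.5778 < -0.2 is false → out
[8] lift (-5,-13): star map gives -1.0639; window check -1.6 ≤ -1.0639 < -0.2 is true → IN Λ
[9] lift (-18,13): star map gives -21.9361; window check -1.6 ≤ -21.9361 < -0.2 is false → out

2, 3, 5, 6, 8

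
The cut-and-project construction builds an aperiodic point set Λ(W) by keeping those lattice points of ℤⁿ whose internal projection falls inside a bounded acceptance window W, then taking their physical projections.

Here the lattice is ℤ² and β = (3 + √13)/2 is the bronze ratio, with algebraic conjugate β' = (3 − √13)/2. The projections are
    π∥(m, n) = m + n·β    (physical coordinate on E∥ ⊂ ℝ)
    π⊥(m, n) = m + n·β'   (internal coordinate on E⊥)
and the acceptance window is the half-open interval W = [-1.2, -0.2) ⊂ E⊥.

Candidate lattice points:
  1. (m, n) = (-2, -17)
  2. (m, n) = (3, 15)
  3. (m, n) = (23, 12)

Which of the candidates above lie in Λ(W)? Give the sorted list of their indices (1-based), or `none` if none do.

none

Compute β' = (3−√13)/2 = -0.30278, so π⊥(m,n) = m -0.30278·n.
#1 (-2,-17): internal coord -2 + (-17)·β' = +3.14719; +3.14719 ∉ [-1.2, -0.2) → out
#2 (3,15): internal coord 3 + (15)·β' = -1.54163; -1.54163 ∉ [-1.2, -0.2) → out
#3 (23,12): internal coord 23 + (12)·β' = +19.36669; +19.36669 ∉ [-1.2, -0.2) → out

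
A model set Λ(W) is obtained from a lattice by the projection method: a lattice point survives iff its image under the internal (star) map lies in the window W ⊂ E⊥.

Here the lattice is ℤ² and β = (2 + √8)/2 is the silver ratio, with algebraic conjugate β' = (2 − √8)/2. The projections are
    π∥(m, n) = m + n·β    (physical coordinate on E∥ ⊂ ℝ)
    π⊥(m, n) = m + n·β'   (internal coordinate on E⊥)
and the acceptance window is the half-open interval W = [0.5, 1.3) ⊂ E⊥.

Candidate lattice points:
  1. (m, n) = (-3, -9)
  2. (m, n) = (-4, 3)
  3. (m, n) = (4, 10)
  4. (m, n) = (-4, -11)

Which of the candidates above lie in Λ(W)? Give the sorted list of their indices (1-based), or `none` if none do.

1, 4

Compute β' = (2−√8)/2 = -0.4142, so π⊥(m,n) = m -0.4142·n.
candidate 1: (m,n)=(-3,-9) → π∥ = -3-9·β ≈ -24.7279, π⊥ = -3-9·β' ≈ 0.7279 ∈ [0.5, 1.3) ⇒ IN Λ
candidate 2: (m,n)=(-4,3) → π∥ = -4+3·β ≈ 3.2426, π⊥ = -4+3·β' ≈ -5.2426 ∉ [0.5, 1.3) ⇒ out
candidate 3: (m,n)=(4,10) → π∥ = 4+10·β ≈ 28.1421, π⊥ = 4+10·β' ≈ -0.1421 ∉ [0.5, 1.3) ⇒ out
candidate 4: (m,n)=(-4,-11) → π∥ = -4-11·β ≈ -30.5563, π⊥ = -4-11·β' ≈ 0.5563 ∈ [0.5, 1.3) ⇒ IN Λ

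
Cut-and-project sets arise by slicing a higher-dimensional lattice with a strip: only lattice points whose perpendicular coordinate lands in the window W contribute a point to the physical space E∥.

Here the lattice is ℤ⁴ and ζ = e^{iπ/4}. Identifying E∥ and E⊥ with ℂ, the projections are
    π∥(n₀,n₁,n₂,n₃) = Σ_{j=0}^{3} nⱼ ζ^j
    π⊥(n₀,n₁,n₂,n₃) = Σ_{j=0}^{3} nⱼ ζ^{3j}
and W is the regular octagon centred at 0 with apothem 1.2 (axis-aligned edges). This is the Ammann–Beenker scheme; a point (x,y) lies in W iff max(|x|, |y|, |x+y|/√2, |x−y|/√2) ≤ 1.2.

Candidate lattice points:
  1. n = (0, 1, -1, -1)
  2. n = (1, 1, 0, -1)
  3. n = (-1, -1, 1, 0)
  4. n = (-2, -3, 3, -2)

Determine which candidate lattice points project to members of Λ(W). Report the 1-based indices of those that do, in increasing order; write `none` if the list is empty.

2

With ζ = e^{iπ/4} the internal vectors are ζ^0,ζ^3,ζ^6,ζ^9.
#1 (0, 1, -1, -1): internal (-1.414214, 1.000000); octagon support 1.707107 vs apothem 1.2 → ∉ W
#2 (1, 1, 0, -1): internal (-0.414214, 0.000000); octagon support 0.414214 vs apothem 1.2 → ∈ W
#3 (-1, -1, 1, 0): internal (-0.292893, -1.707107); octagon support 1.707107 vs apothem 1.2 → ∉ W
#4 (-2, -3, 3, -2): internal (-1.292893, -6.535534); octagon support 6.535534 vs apothem 1.2 → ∉ W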